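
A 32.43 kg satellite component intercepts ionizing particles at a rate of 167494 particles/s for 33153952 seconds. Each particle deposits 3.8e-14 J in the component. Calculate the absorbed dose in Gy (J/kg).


Total energy deposited = rate * time * E_per
  = 167494 * 33153952 * 3.8e-14 = 0.2110173 J
Dose = E_total / mass = 0.2110173 / 32.43
Dose = 0.006506856 Gy

0.0065 Gy


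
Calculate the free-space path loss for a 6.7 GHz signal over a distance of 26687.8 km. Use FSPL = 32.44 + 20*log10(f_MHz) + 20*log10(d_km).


f = 6.7 GHz = 6700.0000 MHz
d = 26687.8 km
FSPL = 32.44 + 20*log10(6700.0000) + 20*log10(26687.8)
FSPL = 32.44 + 76.5215 + 88.5263
FSPL = 197.4878 dB

197.4878 dB


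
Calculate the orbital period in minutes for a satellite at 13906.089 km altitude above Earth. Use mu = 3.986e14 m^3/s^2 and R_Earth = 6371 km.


r = 20277.0890 km = 2.0277089e+07 m
T = 2*pi*sqrt(r^3/mu) = 2*pi*sqrt(8.3371348e+21 / 3.986e14)
T = 28735.5578 s = 478.9260 min

478.9260 minutes


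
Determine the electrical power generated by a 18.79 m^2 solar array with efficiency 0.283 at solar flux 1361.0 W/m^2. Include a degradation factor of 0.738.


P = area * eta * S * degradation
P = 18.79 * 0.283 * 1361.0 * 0.738
P = 5341.0630 W

5341.0630 W


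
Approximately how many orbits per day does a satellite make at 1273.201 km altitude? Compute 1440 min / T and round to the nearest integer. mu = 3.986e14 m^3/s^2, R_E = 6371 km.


r = 7.644201e+06 m
T = 2*pi*sqrt(r^3/mu) = 6651.3434 s = 110.8557 min
revs/day = 1440 / 110.8557 = 12.9899
Rounded: 13 revolutions per day

13 revolutions per day


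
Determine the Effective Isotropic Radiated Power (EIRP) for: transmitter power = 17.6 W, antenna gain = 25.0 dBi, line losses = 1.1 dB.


Pt = 17.6 W = 12.4551 dBW
EIRP = Pt_dBW + Gt - losses = 12.4551 + 25.0 - 1.1 = 36.3551 dBW

36.3551 dBW


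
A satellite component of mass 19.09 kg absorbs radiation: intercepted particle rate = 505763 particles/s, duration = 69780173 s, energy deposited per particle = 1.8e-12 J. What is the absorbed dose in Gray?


Total energy deposited = rate * time * E_per
  = 505763 * 69780173 * 1.8e-12 = 63.5260 J
Dose = E_total / mass = 63.5260 / 19.09
Dose = 3.3277 Gy

3.3277 Gy


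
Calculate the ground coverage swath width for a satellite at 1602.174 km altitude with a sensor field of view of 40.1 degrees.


FOV = 40.1 deg = 0.699877 rad
swath = 2 * alt * tan(FOV/2) = 2 * 1602.174 * tan(0.3499385)
swath = 2 * 1602.174 * 0.3649588
swath = 1169.4551 km

1169.4551 km


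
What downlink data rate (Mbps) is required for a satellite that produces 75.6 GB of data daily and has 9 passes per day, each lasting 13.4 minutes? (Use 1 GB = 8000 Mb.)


total contact time = 9 * 13.4 * 60 = 7236.0000 s
data = 75.6 GB = 604800.0000 Mb
rate = 604800.0000 / 7236.0000 = 83.5821 Mbps

83.5821 Mbps


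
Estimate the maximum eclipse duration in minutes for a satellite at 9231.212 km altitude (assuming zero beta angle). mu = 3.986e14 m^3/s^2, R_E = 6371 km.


r = 15602.2120 km
T = 323.2505 min
Eclipse fraction = arcsin(R_E/r)/pi = arcsin(6371.0000/15602.2120)/pi
= arcsin(0.4083395)/pi = 0.1338921
Eclipse duration = 0.1338921 * 323.2505 = 43.2807 min

43.2807 minutes


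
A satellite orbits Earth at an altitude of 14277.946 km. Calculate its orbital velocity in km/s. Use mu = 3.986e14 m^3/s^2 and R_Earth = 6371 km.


r = R_E + alt = 6371.0 + 14277.946 = 20648.9460 km = 2.0648946e+07 m
v = sqrt(mu/r) = sqrt(3.986e14 / 2.0648946e+07) = 4393.5918 m/s = 4.3936 km/s

4.3936 km/s


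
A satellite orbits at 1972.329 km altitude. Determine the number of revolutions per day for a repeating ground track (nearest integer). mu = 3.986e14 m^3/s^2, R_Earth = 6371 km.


r = 8.343329e+06 m
T = 2*pi*sqrt(r^3/mu) = 7584.3833 s = 126.4064 min
revs/day = 1440 / 126.4064 = 11.3918
Rounded: 11 revolutions per day

11 revolutions per day


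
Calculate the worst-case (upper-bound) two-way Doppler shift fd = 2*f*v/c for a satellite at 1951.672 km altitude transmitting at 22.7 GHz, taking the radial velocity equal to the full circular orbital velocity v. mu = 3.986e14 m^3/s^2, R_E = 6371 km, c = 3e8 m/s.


r = 8.322672e+06 m
v = sqrt(mu/r) = 6920.4966 m/s (worst-case radial velocity)
f = 22.7 GHz = 2.27e+10 Hz
fd = 2*f*v/c = 2*2.27e+10*6920.4966/3.0e+08
fd = 1.0473018e+06 Hz

1.0473e+06 Hz


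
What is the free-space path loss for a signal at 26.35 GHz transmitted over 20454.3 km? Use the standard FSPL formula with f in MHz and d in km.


f = 26.35 GHz = 26350.0000 MHz
d = 20454.3 km
FSPL = 32.44 + 20*log10(26350.0000) + 20*log10(20454.3)
FSPL = 32.44 + 88.4156 + 86.2157
FSPL = 207.0713 dB

207.0713 dB


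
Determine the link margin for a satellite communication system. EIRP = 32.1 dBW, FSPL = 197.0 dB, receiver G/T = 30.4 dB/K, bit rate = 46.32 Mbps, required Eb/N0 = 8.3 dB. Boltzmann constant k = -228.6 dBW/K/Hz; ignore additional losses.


C/N0 = EIRP - FSPL + G/T - k = 32.1 - 197.0 + 30.4 - (-228.6)
C/N0 = 94.1000 dB-Hz
R_b = 46.32 Mbps = 4.632e+07 bps -> 10*log10(R_b) = 76.6577 dB-Hz
Eb/N0 = C/N0 - 10*log10(R_b) = 94.1000 - 76.6577 = 17.4423 dB
Margin = Eb/N0 - Eb/N0_req = 17.4423 - 8.3 = 9.1423 dB (link closes)

9.1423 dB


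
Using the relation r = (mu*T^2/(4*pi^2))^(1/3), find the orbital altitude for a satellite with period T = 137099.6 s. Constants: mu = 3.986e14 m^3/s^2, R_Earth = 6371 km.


T = 137099.6 s
r = (mu*T^2/(4*pi^2))^(1/3) = (3.986e14 * 137099.6^2 / (4*pi^2))^(1/3)
r = 5.7466751e+07 m = 57466.7510 km
alt = r - R_E = 57466.7510 - 6371 = 51095.7510 km

51095.7510 km


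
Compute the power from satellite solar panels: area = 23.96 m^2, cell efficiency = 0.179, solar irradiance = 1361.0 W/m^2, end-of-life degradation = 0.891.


P = area * eta * S * degradation
P = 23.96 * 0.179 * 1361.0 * 0.891
P = 5200.8661 W

5200.8661 W


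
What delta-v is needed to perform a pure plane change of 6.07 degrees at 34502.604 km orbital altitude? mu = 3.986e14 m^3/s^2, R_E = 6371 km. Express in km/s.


r = 40873.6040 km = 4.0873604e+07 m
V = sqrt(mu/r) = 3122.8216 m/s
di = 6.07 deg = 0.1059415 rad
dV = 2*V*sin(di/2) = 2*3122.8216*sin(0.05297074)
dV = 330.6817 m/s = 0.3306817 km/s

0.3307 km/s


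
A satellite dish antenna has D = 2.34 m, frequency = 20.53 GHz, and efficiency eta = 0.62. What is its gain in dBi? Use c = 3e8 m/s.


lambda = c/f = 3e8 / 2.053e+10 = 0.01461276 m
G = eta*(pi*D/lambda)^2 = 0.62*(pi*2.34/0.01461276)^2
G = 156912.8603 (linear)
G = 10*log10(156912.8603) = 51.9566 dBi

51.9566 dBi


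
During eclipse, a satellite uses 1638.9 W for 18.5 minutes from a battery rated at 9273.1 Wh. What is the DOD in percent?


E_used = P * t / 60 = 1638.9 * 18.5 / 60 = 505.3275 Wh
DOD = E_used / E_total * 100 = 505.3275 / 9273.1 * 100
DOD = 5.4494 %

5.4494 %


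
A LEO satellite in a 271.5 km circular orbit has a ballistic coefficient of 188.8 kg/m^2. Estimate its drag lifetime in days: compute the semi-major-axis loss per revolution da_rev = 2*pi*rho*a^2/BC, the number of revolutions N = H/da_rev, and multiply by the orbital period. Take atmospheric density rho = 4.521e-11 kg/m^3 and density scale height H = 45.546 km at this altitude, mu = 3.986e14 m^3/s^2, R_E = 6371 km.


a = R_E + alt = 6642.5000 km = 6.6425e+06 m
da_rev = 2*pi*rho*a^2/BC = 2*pi*4.521e-11*(6.6425e+06)^2/188.8 = 66.385849 m per revolution
N = H/da_rev = 45546.0000 m / 66.385849 m = 686.0800 revolutions
P = 2*pi*sqrt(a^3/mu) = 5387.7640 s
lifetime = N*P = 686.0800 * 5387.7640 = 3.6964369e+06 s = 42.7828 days

42.7828 days


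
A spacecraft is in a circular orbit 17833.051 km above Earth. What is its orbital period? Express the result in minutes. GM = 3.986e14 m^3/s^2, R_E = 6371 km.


r = 24204.0510 km = 2.4204051e+07 m
T = 2*pi*sqrt(r^3/mu) = 2*pi*sqrt(1.4179606e+22 / 3.986e14)
T = 37475.1440 s = 624.5857 min

624.5857 minutes


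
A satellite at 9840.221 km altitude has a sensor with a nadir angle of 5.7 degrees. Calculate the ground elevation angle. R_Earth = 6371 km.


r = R_E + alt = 16211.2210 km
Law of sines in the satellite / Earth-center / ground-point triangle:
  sin(nadir)/R_E = sin(90 + el)/r  =>  cos(el) = (r/R_E)*sin(nadir)
cos(el) = (16211.2210 / 6371.0000) * sin(5.7 deg) = 0.2527224
el = arccos(0.2527224) = 75.3613 deg
(Earth-central angle = 90 - nadir - el = 8.9387 deg)

75.3613 degrees


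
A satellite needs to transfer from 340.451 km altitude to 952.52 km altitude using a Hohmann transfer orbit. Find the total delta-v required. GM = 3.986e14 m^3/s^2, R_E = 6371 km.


r1 = 6711.4510 km = 6.711451e+06 m
r2 = 7323.5200 km = 7.32352e+06 m
dv1 = sqrt(mu/r1)*(sqrt(2*r2/(r1+r2)) - 1) = 166.2494 m/s
dv2 = sqrt(mu/r2)*(1 - sqrt(2*r1/(r1+r2))) = 162.6604 m/s
total dv = |dv1| + |dv2| = 166.2494 + 162.6604 = 328.9098 m/s = 0.3289098 km/s

0.3289 km/s


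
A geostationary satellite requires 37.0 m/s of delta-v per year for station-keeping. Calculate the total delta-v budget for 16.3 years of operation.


dV = rate * years = 37.0 * 16.3
dV = 603.1000 m/s

603.1000 m/s


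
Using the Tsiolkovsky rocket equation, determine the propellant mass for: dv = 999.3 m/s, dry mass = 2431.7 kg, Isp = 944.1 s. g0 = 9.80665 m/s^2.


ve = Isp * g0 = 944.1 * 9.80665 = 9258.458265 m/s
mass ratio = exp(dv/ve) = exp(999.3/9258.458265) = 1.11397393
m_prop = m_dry * (mr - 1) = 2431.7 * (1.11397393 - 1)
m_prop = 277.1504 kg

277.1504 kg


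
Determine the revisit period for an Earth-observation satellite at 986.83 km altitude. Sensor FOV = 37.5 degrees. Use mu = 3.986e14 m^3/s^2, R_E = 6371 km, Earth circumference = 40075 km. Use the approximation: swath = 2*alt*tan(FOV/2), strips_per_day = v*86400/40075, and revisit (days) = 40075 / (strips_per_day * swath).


swath = 2*986.83*tan(0.3272492) = 669.9673 km
v = sqrt(mu/r) = 7360.2704 m/s = 7.3603 km/s
strips/day = v*86400/40075 = 7.3603*86400/40075 = 15.8684
coverage/day = strips * swath = 15.8684 * 669.9673 = 10631.3297 km
revisit = 40075 / 10631.3297 = 3.7695 days

3.7695 days


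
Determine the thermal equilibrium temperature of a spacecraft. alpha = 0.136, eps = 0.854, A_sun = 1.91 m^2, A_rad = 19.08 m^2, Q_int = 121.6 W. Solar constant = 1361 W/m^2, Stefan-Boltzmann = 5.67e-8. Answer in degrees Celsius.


Numerator = alpha*S*A_sun + Q_int = 0.136*1361*1.91 + 121.6 = 475.1334 W
Denominator = eps*sigma*A_rad = 0.854*5.67e-8*19.08 = 9.2388794e-07 W/K^4
T^4 = 5.1427596e+08 K^4
T = 150.5910 K = -122.5590 C

-122.5590 degrees Celsius


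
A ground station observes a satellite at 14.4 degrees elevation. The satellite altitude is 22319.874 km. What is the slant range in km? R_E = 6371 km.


h = 22319.874 km, el = 14.4 deg
d = -R_E*sin(el) + sqrt((R_E*sin(el))^2 + 2*R_E*h + h^2)
d = -6371.0000*sin(0.2513274) + sqrt((6371.0000*0.2486899)^2 + 2*6371.0000*22319.874 + 22319.874^2)
d = 26434.9997 km

26434.9997 km


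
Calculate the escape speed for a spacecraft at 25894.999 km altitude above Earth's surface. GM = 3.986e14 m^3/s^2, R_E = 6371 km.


r = 6371.0 + 25894.999 = 32265.9990 km = 3.2265999e+07 m
v_esc = sqrt(2*mu/r) = sqrt(2*3.986e14 / 3.2265999e+07)
v_esc = 4970.6260 m/s = 4.9706 km/s

4.9706 km/s


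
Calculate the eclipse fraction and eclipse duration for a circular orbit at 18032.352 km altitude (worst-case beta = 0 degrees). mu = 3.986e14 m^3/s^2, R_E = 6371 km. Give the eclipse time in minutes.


r = 24403.3520 km
T = 632.3160 min
Eclipse fraction = arcsin(R_E/r)/pi = arcsin(6371.0000/24403.3520)/pi
= arcsin(0.2610707)/pi = 0.08407557
Eclipse duration = 0.08407557 * 632.3160 = 53.1623 min

53.1623 minutes


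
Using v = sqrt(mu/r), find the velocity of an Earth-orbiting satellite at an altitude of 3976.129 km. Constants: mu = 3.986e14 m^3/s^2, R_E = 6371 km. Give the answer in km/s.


r = R_E + alt = 6371.0 + 3976.129 = 10347.1290 km = 1.0347129e+07 m
v = sqrt(mu/r) = sqrt(3.986e14 / 1.0347129e+07) = 6206.6709 m/s = 6.2067 km/s

6.2067 km/s


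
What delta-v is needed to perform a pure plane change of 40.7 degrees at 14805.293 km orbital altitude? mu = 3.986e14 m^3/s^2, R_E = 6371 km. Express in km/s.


r = 21176.2930 km = 2.1176293e+07 m
V = sqrt(mu/r) = 4338.5407 m/s
di = 40.7 deg = 0.710349 rad
dV = 2*V*sin(di/2) = 2*4338.5407*sin(0.3551745)
dV = 3017.4896 m/s = 3.0175 km/s

3.0175 km/s


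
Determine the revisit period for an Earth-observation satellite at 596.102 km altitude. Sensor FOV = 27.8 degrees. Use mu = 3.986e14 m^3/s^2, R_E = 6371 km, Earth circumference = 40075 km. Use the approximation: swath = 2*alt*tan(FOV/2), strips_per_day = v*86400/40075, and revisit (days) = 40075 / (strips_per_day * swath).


swath = 2*596.102*tan(0.2426008) = 295.0407 km
v = sqrt(mu/r) = 7563.8440 m/s = 7.5638 km/s
strips/day = v*86400/40075 = 7.5638*86400/40075 = 16.3073
coverage/day = strips * swath = 16.3073 * 295.0407 = 4811.3245 km
revisit = 40075 / 4811.3245 = 8.3293 days

8.3293 days


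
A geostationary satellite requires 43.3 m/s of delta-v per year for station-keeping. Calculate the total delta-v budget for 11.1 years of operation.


dV = rate * years = 43.3 * 11.1
dV = 480.6300 m/s

480.6300 m/s


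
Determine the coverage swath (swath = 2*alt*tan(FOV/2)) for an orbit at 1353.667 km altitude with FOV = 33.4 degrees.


FOV = 33.4 deg = 0.58294 rad
swath = 2 * alt * tan(FOV/2) = 2 * 1353.667 * tan(0.29147)
swath = 2 * 1353.667 * 0.3000144
swath = 812.2391 km

812.2391 km


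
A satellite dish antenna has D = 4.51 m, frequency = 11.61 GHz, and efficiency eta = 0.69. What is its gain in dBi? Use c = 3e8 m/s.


lambda = c/f = 3e8 / 1.161e+10 = 0.02583979 m
G = eta*(pi*D/lambda)^2 = 0.69*(pi*4.51/0.02583979)^2
G = 207454.9730 (linear)
G = 10*log10(207454.9730) = 53.1692 dBi

53.1692 dBi


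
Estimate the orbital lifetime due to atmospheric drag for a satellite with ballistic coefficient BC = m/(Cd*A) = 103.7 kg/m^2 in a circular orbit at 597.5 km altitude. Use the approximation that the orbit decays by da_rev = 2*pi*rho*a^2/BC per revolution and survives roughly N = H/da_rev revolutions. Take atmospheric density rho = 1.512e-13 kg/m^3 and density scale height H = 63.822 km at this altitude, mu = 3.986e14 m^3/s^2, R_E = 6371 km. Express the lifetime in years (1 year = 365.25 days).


a = R_E + alt = 6968.5000 km = 6.9685e+06 m
da_rev = 2*pi*rho*a^2/BC = 2*pi*1.512e-13*(6.9685e+06)^2/103.7 = 0.444868353 m per revolution
N = H/da_rev = 63822.0000 m / 0.444868353 m = 143462.6662 revolutions
P = 2*pi*sqrt(a^3/mu) = 5789.2217 s
lifetime = N*P = 143462.6662 * 5789.2217 = 8.3053717e+08 s = 9612.6988 days
years = 9612.6988 / 365.25 = 26.3181 years

26.3181 years


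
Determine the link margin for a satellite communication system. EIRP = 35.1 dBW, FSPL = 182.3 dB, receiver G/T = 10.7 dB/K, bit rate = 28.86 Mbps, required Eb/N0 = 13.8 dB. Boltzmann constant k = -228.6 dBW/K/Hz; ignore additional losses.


C/N0 = EIRP - FSPL + G/T - k = 35.1 - 182.3 + 10.7 - (-228.6)
C/N0 = 92.1000 dB-Hz
R_b = 28.86 Mbps = 2.886e+07 bps -> 10*log10(R_b) = 74.6030 dB-Hz
Eb/N0 = C/N0 - 10*log10(R_b) = 92.1000 - 74.6030 = 17.4970 dB
Margin = Eb/N0 - Eb/N0_req = 17.4970 - 13.8 = 3.6970 dB (link closes)

3.6970 dB


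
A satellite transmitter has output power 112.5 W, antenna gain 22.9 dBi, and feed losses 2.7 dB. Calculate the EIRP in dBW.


Pt = 112.5 W = 20.5115 dBW
EIRP = Pt_dBW + Gt - losses = 20.5115 + 22.9 - 2.7 = 40.7115 dBW

40.7115 dBW


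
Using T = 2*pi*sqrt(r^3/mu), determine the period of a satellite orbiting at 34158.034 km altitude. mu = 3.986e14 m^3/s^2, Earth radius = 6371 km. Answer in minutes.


r = 40529.0340 km = 4.0529034e+07 m
T = 2*pi*sqrt(r^3/mu) = 2*pi*sqrt(6.6573097e+22 / 3.986e14)
T = 81200.8546 s = 1353.3476 min

1353.3476 minutes


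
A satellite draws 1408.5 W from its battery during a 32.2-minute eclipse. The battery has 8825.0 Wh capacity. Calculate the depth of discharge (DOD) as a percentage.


E_used = P * t / 60 = 1408.5 * 32.2 / 60 = 755.8950 Wh
DOD = E_used / E_total * 100 = 755.8950 / 8825.0 * 100
DOD = 8.5654 %

8.5654 %


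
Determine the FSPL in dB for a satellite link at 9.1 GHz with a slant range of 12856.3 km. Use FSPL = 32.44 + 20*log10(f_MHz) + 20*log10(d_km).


f = 9.1 GHz = 9100.0000 MHz
d = 12856.3 km
FSPL = 32.44 + 20*log10(9100.0000) + 20*log10(12856.3)
FSPL = 32.44 + 79.1808 + 82.1823
FSPL = 193.8031 dB

193.8031 dB


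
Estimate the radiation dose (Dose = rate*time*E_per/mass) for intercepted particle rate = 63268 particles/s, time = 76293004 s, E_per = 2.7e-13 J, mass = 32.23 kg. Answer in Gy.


Total energy deposited = rate * time * E_per
  = 63268 * 76293004 * 2.7e-13 = 1.3033 J
Dose = E_total / mass = 1.3033 / 32.23
Dose = 0.04043638 Gy

0.0404 Gy


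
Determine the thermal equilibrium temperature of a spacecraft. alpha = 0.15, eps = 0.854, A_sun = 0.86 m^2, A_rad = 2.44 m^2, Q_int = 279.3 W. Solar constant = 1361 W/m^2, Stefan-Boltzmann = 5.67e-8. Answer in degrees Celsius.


Numerator = alpha*S*A_sun + Q_int = 0.15*1361*0.86 + 279.3 = 454.8690 W
Denominator = eps*sigma*A_rad = 0.854*5.67e-8*2.44 = 1.1814919e-07 W/K^4
T^4 = 3.8499544e+09 K^4
T = 249.0944 K = -24.0556 C

-24.0556 degrees Celsius


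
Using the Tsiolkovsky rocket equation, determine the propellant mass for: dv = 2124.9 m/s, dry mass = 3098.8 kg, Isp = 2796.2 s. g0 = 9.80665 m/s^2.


ve = Isp * g0 = 2796.2 * 9.80665 = 27421.354730 m/s
mass ratio = exp(dv/ve) = exp(2124.9/27421.354730) = 1.08057218
m_prop = m_dry * (mr - 1) = 3098.8 * (1.08057218 - 1)
m_prop = 249.6771 kg

249.6771 kg


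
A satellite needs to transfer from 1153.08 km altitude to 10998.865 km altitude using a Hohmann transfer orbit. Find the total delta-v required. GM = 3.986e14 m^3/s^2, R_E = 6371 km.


r1 = 7524.0800 km = 7.52408e+06 m
r2 = 17369.8650 km = 1.7369865e+07 m
dv1 = sqrt(mu/r1)*(sqrt(2*r2/(r1+r2)) - 1) = 1319.7140 m/s
dv2 = sqrt(mu/r2)*(1 - sqrt(2*r1/(r1+r2))) = 1065.9084 m/s
total dv = |dv1| + |dv2| = 1319.7140 + 1065.9084 = 2385.6224 m/s = 2.3856 km/s

2.3856 km/s


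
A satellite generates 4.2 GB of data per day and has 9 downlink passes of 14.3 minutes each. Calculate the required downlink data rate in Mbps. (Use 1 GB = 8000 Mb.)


total contact time = 9 * 14.3 * 60 = 7722.0000 s
data = 4.2 GB = 33600.0000 Mb
rate = 33600.0000 / 7722.0000 = 4.3512 Mbps

4.3512 Mbps


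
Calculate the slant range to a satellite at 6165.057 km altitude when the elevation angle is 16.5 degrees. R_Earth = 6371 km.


h = 6165.057 km, el = 16.5 deg
d = -R_E*sin(el) + sqrt((R_E*sin(el))^2 + 2*R_E*h + h^2)
d = -6371.0000*sin(0.2879793) + sqrt((6371.0000*0.2840153)^2 + 2*6371.0000*6165.057 + 6165.057^2)
d = 9137.5577 km

9137.5577 km


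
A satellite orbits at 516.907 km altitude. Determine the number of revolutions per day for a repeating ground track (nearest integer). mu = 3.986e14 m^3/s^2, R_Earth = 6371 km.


r = 6.887907e+06 m
T = 2*pi*sqrt(r^3/mu) = 5689.0812 s = 94.8180 min
revs/day = 1440 / 94.8180 = 15.1870
Rounded: 15 revolutions per day

15 revolutions per day


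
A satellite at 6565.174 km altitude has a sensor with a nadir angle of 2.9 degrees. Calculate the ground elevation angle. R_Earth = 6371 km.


r = R_E + alt = 12936.1740 km
Law of sines in the satellite / Earth-center / ground-point triangle:
  sin(nadir)/R_E = sin(90 + el)/r  =>  cos(el) = (r/R_E)*sin(nadir)
cos(el) = (12936.1740 / 6371.0000) * sin(2.9 deg) = 0.1027278
el = arccos(0.1027278) = 84.1037 deg
(Earth-central angle = 90 - nadir - el = 2.9963 deg)

84.1037 degrees


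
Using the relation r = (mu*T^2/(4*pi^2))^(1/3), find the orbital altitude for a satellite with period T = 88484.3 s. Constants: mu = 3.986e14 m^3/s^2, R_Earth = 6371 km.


T = 88484.3 s
r = (mu*T^2/(4*pi^2))^(1/3) = (3.986e14 * 88484.3^2 / (4*pi^2))^(1/3)
r = 4.2917722e+07 m = 42917.7223 km
alt = r - R_E = 42917.7223 - 6371 = 36546.7223 km

36546.7223 km


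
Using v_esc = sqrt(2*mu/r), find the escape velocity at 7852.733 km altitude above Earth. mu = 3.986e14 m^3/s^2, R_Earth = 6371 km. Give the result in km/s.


r = 6371.0 + 7852.733 = 14223.7330 km = 1.4223733e+07 m
v_esc = sqrt(2*mu/r) = sqrt(2*3.986e14 / 1.4223733e+07)
v_esc = 7486.4659 m/s = 7.4865 km/s

7.4865 km/s


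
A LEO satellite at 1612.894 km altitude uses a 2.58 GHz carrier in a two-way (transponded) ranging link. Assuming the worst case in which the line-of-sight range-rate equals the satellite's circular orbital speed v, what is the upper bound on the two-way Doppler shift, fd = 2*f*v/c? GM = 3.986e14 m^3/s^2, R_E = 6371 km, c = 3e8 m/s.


r = 7.983894e+06 m
v = sqrt(mu/r) = 7065.7988 m/s (worst-case radial velocity)
f = 2.58 GHz = 2.58e+09 Hz
fd = 2*f*v/c = 2*2.58e+09*7065.7988/3.0e+08
fd = 121531.7392 Hz

121531.7392 Hz


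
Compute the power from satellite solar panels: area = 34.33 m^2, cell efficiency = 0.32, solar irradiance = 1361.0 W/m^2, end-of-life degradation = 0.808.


P = area * eta * S * degradation
P = 34.33 * 0.32 * 1361.0 * 0.808
P = 12080.7325 W

12080.7325 W


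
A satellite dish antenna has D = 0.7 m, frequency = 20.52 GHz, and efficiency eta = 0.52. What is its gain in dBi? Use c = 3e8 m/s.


lambda = c/f = 3e8 / 2.052e+10 = 0.01461988 m
G = eta*(pi*D/lambda)^2 = 0.52*(pi*0.7/0.01461988)^2
G = 11765.5267 (linear)
G = 10*log10(11765.5267) = 40.7061 dBi

40.7061 dBi


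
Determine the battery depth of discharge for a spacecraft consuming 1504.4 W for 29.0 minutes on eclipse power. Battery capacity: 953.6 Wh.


E_used = P * t / 60 = 1504.4 * 29.0 / 60 = 727.1267 Wh
DOD = E_used / E_total * 100 = 727.1267 / 953.6 * 100
DOD = 76.2507 %

76.2507 %


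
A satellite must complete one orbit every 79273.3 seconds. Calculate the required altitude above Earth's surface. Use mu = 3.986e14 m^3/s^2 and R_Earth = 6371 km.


T = 79273.3 s
r = (mu*T^2/(4*pi^2))^(1/3) = (3.986e14 * 79273.3^2 / (4*pi^2))^(1/3)
r = 3.9885081e+07 m = 39885.0809 km
alt = r - R_E = 39885.0809 - 6371 = 33514.0809 km

33514.0809 km


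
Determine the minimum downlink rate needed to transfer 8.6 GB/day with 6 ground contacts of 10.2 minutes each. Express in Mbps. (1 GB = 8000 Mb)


total contact time = 6 * 10.2 * 60 = 3672.0000 s
data = 8.6 GB = 68800.0000 Mb
rate = 68800.0000 / 3672.0000 = 18.7364 Mbps

18.7364 Mbps


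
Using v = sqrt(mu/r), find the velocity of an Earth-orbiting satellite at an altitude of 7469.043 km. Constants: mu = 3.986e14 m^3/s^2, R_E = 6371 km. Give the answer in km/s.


r = R_E + alt = 6371.0 + 7469.043 = 13840.0430 km = 1.3840043e+07 m
v = sqrt(mu/r) = sqrt(3.986e14 / 1.3840043e+07) = 5366.6087 m/s = 5.3666 km/s

5.3666 km/s


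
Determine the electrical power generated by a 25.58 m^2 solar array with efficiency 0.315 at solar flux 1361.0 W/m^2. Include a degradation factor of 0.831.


P = area * eta * S * degradation
P = 25.58 * 0.315 * 1361.0 * 0.831
P = 9113.1862 W

9113.1862 W


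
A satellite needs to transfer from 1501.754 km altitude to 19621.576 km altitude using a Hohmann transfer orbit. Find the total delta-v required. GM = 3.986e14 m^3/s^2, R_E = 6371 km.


r1 = 7872.7540 km = 7.872754e+06 m
r2 = 25992.5760 km = 2.5992576e+07 m
dv1 = sqrt(mu/r1)*(sqrt(2*r2/(r1+r2)) - 1) = 1700.4152 m/s
dv2 = sqrt(mu/r2)*(1 - sqrt(2*r1/(r1+r2))) = 1245.8064 m/s
total dv = |dv1| + |dv2| = 1700.4152 + 1245.8064 = 2946.2215 m/s = 2.9462 km/s

2.9462 km/s


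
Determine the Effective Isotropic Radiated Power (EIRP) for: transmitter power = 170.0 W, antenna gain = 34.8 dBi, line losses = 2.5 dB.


Pt = 170.0 W = 22.3045 dBW
EIRP = Pt_dBW + Gt - losses = 22.3045 + 34.8 - 2.5 = 54.6045 dBW

54.6045 dBW


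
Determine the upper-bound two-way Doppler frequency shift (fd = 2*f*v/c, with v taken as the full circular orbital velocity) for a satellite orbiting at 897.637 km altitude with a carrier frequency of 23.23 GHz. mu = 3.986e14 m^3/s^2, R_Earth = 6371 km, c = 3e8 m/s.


r = 7.268637e+06 m
v = sqrt(mu/r) = 7405.2915 m/s (worst-case radial velocity)
f = 23.23 GHz = 2.323e+10 Hz
fd = 2*f*v/c = 2*2.323e+10*7405.2915/3.0e+08
fd = 1.1468328e+06 Hz

1.1468e+06 Hz


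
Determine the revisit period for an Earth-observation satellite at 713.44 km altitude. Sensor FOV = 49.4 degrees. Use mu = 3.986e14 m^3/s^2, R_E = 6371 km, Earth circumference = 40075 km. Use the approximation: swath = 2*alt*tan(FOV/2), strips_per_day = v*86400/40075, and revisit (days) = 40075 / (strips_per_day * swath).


swath = 2*713.44*tan(0.4310963) = 656.2915 km
v = sqrt(mu/r) = 7500.9433 m/s = 7.5009 km/s
strips/day = v*86400/40075 = 7.5009*86400/40075 = 16.1717
coverage/day = strips * swath = 16.1717 * 656.2915 = 10613.3591 km
revisit = 40075 / 10613.3591 = 3.7759 days

3.7759 days


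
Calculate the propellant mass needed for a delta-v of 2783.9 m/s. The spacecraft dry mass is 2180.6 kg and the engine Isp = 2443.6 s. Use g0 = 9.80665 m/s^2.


ve = Isp * g0 = 2443.6 * 9.80665 = 23963.529940 m/s
mass ratio = exp(dv/ve) = exp(2783.9/23963.529940) = 1.12318946
m_prop = m_dry * (mr - 1) = 2180.6 * (1.12318946 - 1)
m_prop = 268.6269 kg

268.6269 kg


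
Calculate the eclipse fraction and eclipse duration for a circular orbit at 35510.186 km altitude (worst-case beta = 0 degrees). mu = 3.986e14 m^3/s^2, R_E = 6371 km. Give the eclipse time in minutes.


r = 41881.1860 km
T = 1421.6361 min
Eclipse fraction = arcsin(R_E/r)/pi = arcsin(6371.0000/41881.1860)/pi
= arcsin(0.1521208)/pi = 0.04861028
Eclipse duration = 0.04861028 * 1421.6361 = 69.1061 min

69.1061 minutes


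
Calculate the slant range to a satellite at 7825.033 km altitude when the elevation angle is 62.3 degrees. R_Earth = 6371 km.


h = 7825.033 km, el = 62.3 deg
d = -R_E*sin(el) + sqrt((R_E*sin(el))^2 + 2*R_E*h + h^2)
d = -6371.0000*sin(1.0873) + sqrt((6371.0000*0.8853936)^2 + 2*6371.0000*7825.033 + 7825.033^2)
d = 8242.8462 km

8242.8462 km


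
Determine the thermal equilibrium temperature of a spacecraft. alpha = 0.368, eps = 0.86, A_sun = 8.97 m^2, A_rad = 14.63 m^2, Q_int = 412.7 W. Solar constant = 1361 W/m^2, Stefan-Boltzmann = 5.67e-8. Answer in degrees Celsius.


Numerator = alpha*S*A_sun + Q_int = 0.368*1361*8.97 + 412.7 = 4905.3066 W
Denominator = eps*sigma*A_rad = 0.86*5.67e-8*14.63 = 7.1338806e-07 W/K^4
T^4 = 6.8760705e+09 K^4
T = 287.9619 K = 14.8119 C

14.8119 degrees Celsius


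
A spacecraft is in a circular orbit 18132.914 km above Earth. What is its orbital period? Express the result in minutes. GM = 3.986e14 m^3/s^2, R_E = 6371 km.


r = 24503.9140 km = 2.4503914e+07 m
T = 2*pi*sqrt(r^3/mu) = 2*pi*sqrt(1.4713174e+22 / 3.986e14)
T = 38173.7136 s = 636.2286 min

636.2286 minutes


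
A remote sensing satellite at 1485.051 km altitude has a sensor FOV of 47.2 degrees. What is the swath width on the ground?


FOV = 47.2 deg = 0.8237954 rad
swath = 2 * alt * tan(FOV/2) = 2 * 1485.051 * tan(0.4118977)
swath = 2 * 1485.051 * 0.4368893
swath = 1297.6057 km

1297.6057 km


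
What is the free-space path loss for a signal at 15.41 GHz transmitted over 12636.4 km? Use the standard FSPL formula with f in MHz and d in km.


f = 15.41 GHz = 15410.0000 MHz
d = 12636.4 km
FSPL = 32.44 + 20*log10(15410.0000) + 20*log10(12636.4)
FSPL = 32.44 + 83.7561 + 82.0325
FSPL = 198.2285 dB

198.2285 dB


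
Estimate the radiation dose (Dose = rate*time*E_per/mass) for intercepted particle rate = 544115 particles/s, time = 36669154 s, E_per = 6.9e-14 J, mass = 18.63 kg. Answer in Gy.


Total energy deposited = rate * time * E_per
  = 544115 * 36669154 * 6.9e-14 = 1.3767 J
Dose = E_total / mass = 1.3767 / 18.63
Dose = 0.07389717 Gy

0.0739 Gy


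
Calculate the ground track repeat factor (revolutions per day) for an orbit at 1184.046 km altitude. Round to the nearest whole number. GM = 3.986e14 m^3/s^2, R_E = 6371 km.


r = 7.555046e+06 m
T = 2*pi*sqrt(r^3/mu) = 6535.3205 s = 108.9220 min
revs/day = 1440 / 108.9220 = 13.2205
Rounded: 13 revolutions per day

13 revolutions per day


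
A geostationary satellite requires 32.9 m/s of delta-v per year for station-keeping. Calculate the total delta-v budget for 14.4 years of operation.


dV = rate * years = 32.9 * 14.4
dV = 473.7600 m/s

473.7600 m/s


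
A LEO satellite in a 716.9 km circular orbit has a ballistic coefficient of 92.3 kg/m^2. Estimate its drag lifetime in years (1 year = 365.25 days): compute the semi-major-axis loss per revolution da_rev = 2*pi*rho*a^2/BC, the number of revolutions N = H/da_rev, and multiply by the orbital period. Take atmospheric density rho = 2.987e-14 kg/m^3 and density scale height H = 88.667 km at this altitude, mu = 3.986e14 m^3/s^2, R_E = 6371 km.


a = R_E + alt = 7087.9000 km = 7.0879e+06 m
da_rev = 2*pi*rho*a^2/BC = 2*pi*2.987e-14*(7.0879e+06)^2/92.3 = 0.102152395 m per revolution
N = H/da_rev = 88667.0000 m / 0.102152395 m = 867987.4809 revolutions
P = 2*pi*sqrt(a^3/mu) = 5938.6481 s
lifetime = N*P = 867987.4809 * 5938.6481 = 5.1546722e+09 s = 59660.5582 days
years = 59660.5582 / 365.25 = 163.3417 years

163.3417 years


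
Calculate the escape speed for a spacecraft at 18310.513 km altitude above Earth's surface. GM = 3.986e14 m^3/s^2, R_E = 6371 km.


r = 6371.0 + 18310.513 = 24681.5130 km = 2.4681513e+07 m
v_esc = sqrt(2*mu/r) = sqrt(2*3.986e14 / 2.4681513e+07)
v_esc = 5683.2630 m/s = 5.6833 km/s

5.6833 km/s


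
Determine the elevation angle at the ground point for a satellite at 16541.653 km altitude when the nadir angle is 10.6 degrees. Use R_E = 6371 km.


r = R_E + alt = 22912.6530 km
Law of sines in the satellite / Earth-center / ground-point triangle:
  sin(nadir)/R_E = sin(90 + el)/r  =>  cos(el) = (r/R_E)*sin(nadir)
cos(el) = (22912.6530 / 6371.0000) * sin(10.6 deg) = 0.6615623
el = arccos(0.6615623) = 48.5809 deg
(Earth-central angle = 90 - nadir - el = 30.8191 deg)

48.5809 degrees


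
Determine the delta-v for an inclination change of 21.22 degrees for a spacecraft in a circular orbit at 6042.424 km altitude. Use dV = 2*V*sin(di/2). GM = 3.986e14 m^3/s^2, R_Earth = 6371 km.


r = 12413.4240 km = 1.2413424e+07 m
V = sqrt(mu/r) = 5666.6039 m/s
di = 21.22 deg = 0.3703589 rad
dV = 2*V*sin(di/2) = 2*5666.6039*sin(0.1851794)
dV = 2086.7031 m/s = 2.0867 km/s

2.0867 km/s


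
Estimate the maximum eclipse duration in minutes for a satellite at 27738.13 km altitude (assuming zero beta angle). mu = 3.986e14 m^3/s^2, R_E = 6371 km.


r = 34109.1300 km
T = 1044.8788 min
Eclipse fraction = arcsin(R_E/r)/pi = arcsin(6371.0000/34109.1300)/pi
= arcsin(0.1867828)/pi = 0.05980607
Eclipse duration = 0.05980607 * 1044.8788 = 62.4901 min

62.4901 minutes


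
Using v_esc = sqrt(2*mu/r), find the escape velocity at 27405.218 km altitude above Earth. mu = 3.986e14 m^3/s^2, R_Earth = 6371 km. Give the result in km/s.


r = 6371.0 + 27405.218 = 33776.2180 km = 3.3776218e+07 m
v_esc = sqrt(2*mu/r) = sqrt(2*3.986e14 / 3.3776218e+07)
v_esc = 4858.2307 m/s = 4.8582 km/s

4.8582 km/s


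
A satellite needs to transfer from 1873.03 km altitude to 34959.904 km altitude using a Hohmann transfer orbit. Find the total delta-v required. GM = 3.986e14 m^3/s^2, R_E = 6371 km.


r1 = 8244.0300 km = 8.24403e+06 m
r2 = 41330.9040 km = 4.1330904e+07 m
dv1 = sqrt(mu/r1)*(sqrt(2*r2/(r1+r2)) - 1) = 2025.4138 m/s
dv2 = sqrt(mu/r2)*(1 - sqrt(2*r1/(r1+r2))) = 1314.5416 m/s
total dv = |dv1| + |dv2| = 2025.4138 + 1314.5416 = 3339.9554 m/s = 3.3400 km/s

3.3400 km/s


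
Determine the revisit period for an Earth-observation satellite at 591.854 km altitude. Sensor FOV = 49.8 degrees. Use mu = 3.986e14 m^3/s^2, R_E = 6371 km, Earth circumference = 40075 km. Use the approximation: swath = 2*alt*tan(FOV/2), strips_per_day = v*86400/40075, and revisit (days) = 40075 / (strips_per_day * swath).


swath = 2*591.854*tan(0.434587) = 549.4590 km
v = sqrt(mu/r) = 7566.1510 m/s = 7.5662 km/s
strips/day = v*86400/40075 = 7.5662*86400/40075 = 16.3123
coverage/day = strips * swath = 16.3123 * 549.4590 = 8962.9397 km
revisit = 40075 / 8962.9397 = 4.4712 days

4.4712 days


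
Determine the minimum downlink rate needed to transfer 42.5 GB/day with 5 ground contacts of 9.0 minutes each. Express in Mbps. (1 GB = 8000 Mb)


total contact time = 5 * 9.0 * 60 = 2700.0000 s
data = 42.5 GB = 340000.0000 Mb
rate = 340000.0000 / 2700.0000 = 125.9259 Mbps

125.9259 Mbps


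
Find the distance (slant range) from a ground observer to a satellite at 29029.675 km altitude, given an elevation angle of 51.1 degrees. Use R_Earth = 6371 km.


h = 29029.675 km, el = 51.1 deg
d = -R_E*sin(el) + sqrt((R_E*sin(el))^2 + 2*R_E*h + h^2)
d = -6371.0000*sin(0.8918632) + sqrt((6371.0000*0.7782431)^2 + 2*6371.0000*29029.675 + 29029.675^2)
d = 30215.6920 km

30215.6920 km


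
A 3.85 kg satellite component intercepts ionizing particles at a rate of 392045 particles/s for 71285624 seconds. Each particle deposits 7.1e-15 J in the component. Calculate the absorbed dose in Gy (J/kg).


Total energy deposited = rate * time * E_per
  = 392045 * 71285624 * 7.1e-15 = 0.1984249 J
Dose = E_total / mass = 0.1984249 / 3.85
Dose = 0.05153894 Gy

0.0515 Gy


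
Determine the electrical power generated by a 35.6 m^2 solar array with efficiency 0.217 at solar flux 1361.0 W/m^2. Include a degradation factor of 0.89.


P = area * eta * S * degradation
P = 35.6 * 0.217 * 1361.0 * 0.89
P = 9357.4575 W

9357.4575 W


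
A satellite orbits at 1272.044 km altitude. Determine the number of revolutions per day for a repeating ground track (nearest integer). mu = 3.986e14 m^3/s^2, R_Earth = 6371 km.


r = 7.643044e+06 m
T = 2*pi*sqrt(r^3/mu) = 6649.8333 s = 110.8306 min
revs/day = 1440 / 110.8306 = 12.9928
Rounded: 13 revolutions per day

13 revolutions per day


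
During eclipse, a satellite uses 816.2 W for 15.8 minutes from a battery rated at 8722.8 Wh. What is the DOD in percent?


E_used = P * t / 60 = 816.2 * 15.8 / 60 = 214.9327 Wh
DOD = E_used / E_total * 100 = 214.9327 / 8722.8 * 100
DOD = 2.4640 %

2.4640 %


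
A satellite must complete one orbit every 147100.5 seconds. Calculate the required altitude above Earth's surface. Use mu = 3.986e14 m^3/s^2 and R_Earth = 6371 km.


T = 147100.5 s
r = (mu*T^2/(4*pi^2))^(1/3) = (3.986e14 * 147100.5^2 / (4*pi^2))^(1/3)
r = 6.0228487e+07 m = 60228.4868 km
alt = r - R_E = 60228.4868 - 6371 = 53857.4868 km

53857.4868 km


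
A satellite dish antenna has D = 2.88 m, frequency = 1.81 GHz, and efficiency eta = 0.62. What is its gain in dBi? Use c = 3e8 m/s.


lambda = c/f = 3e8 / 1.81e+09 = 0.1657459 m
G = eta*(pi*D/lambda)^2 = 0.62*(pi*2.88/0.1657459)^2
G = 1847.5281 (linear)
G = 10*log10(1847.5281) = 32.6659 dBi

32.6659 dBi


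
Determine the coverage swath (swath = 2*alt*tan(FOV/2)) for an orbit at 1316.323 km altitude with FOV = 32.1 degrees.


FOV = 32.1 deg = 0.5602507 rad
swath = 2 * alt * tan(FOV/2) = 2 * 1316.323 * tan(0.2801253)
swath = 2 * 1316.323 * 0.28769
swath = 757.3860 km

757.3860 km


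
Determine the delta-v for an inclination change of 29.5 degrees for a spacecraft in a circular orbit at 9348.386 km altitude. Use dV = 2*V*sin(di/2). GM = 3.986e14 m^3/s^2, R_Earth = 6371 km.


r = 15719.3860 km = 1.5719386e+07 m
V = sqrt(mu/r) = 5035.5957 m/s
di = 29.5 deg = 0.5148721 rad
dV = 2*V*sin(di/2) = 2*5035.5957*sin(0.2574361)
dV = 2564.1450 m/s = 2.5641 km/s

2.5641 km/s


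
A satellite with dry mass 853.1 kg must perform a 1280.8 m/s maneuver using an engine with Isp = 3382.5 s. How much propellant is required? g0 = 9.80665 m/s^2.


ve = Isp * g0 = 3382.5 * 9.80665 = 33170.993625 m/s
mass ratio = exp(dv/ve) = exp(1280.8/33170.993625) = 1.03936718
m_prop = m_dry * (mr - 1) = 853.1 * (1.03936718 - 1)
m_prop = 33.5841 kg

33.5841 kg


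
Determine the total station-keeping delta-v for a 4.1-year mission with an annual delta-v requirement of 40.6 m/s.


dV = rate * years = 40.6 * 4.1
dV = 166.4600 m/s

166.4600 m/s


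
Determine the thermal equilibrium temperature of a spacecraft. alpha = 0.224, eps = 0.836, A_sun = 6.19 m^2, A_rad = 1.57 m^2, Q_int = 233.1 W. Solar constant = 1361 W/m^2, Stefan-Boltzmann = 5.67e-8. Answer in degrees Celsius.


Numerator = alpha*S*A_sun + Q_int = 0.224*1361*6.19 + 233.1 = 2120.2082 W
Denominator = eps*sigma*A_rad = 0.836*5.67e-8*1.57 = 7.4419884e-08 W/K^4
T^4 = 2.8489807e+10 K^4
T = 410.8397 K = 137.6897 C

137.6897 degrees Celsius


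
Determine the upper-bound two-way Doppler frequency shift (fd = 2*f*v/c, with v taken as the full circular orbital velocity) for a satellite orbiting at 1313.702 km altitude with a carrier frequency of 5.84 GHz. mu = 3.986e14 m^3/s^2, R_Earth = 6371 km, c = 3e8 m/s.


r = 7.684702e+06 m
v = sqrt(mu/r) = 7202.0334 m/s (worst-case radial velocity)
f = 5.84 GHz = 5.84e+09 Hz
fd = 2*f*v/c = 2*5.84e+09*7202.0334/3.0e+08
fd = 280399.1674 Hz

280399.1674 Hz


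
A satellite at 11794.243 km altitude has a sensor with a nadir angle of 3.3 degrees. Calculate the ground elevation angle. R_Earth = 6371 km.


r = R_E + alt = 18165.2430 km
Law of sines in the satellite / Earth-center / ground-point triangle:
  sin(nadir)/R_E = sin(90 + el)/r  =>  cos(el) = (r/R_E)*sin(nadir)
cos(el) = (18165.2430 / 6371.0000) * sin(3.3 deg) = 0.1641288
el = arccos(0.1641288) = 80.5534 deg
(Earth-central angle = 90 - nadir - el = 6.1466 deg)

80.5534 degrees


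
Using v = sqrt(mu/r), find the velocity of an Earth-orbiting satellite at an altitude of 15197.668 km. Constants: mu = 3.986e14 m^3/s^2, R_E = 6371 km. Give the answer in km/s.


r = R_E + alt = 6371.0 + 15197.668 = 21568.6680 km = 2.1568668e+07 m
v = sqrt(mu/r) = sqrt(3.986e14 / 2.1568668e+07) = 4298.8965 m/s = 4.2989 km/s

4.2989 km/s


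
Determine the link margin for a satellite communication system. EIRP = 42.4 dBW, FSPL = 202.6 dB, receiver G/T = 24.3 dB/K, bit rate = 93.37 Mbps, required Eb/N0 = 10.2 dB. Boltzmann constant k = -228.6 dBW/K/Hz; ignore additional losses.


C/N0 = EIRP - FSPL + G/T - k = 42.4 - 202.6 + 24.3 - (-228.6)
C/N0 = 92.7000 dB-Hz
R_b = 93.37 Mbps = 9.337e+07 bps -> 10*log10(R_b) = 79.7021 dB-Hz
Eb/N0 = C/N0 - 10*log10(R_b) = 92.7000 - 79.7021 = 12.9979 dB
Margin = Eb/N0 - Eb/N0_req = 12.9979 - 10.2 = 2.7979 dB (link closes)

2.7979 dB


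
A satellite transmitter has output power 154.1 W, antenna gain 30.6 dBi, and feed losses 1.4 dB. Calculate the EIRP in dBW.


Pt = 154.1 W = 21.8780 dBW
EIRP = Pt_dBW + Gt - losses = 21.8780 + 30.6 - 1.4 = 51.0780 dBW

51.0780 dBW


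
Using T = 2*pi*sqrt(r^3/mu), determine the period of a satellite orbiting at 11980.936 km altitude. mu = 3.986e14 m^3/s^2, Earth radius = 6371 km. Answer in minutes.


r = 18351.9360 km = 1.8351936e+07 m
T = 2*pi*sqrt(r^3/mu) = 2*pi*sqrt(6.1808138e+21 / 3.986e14)
T = 24741.9571 s = 412.3660 min

412.3660 minutes


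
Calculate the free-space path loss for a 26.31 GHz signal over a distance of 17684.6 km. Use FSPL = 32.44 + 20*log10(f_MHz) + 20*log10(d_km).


f = 26.31 GHz = 26310.0000 MHz
d = 17684.6 km
FSPL = 32.44 + 20*log10(26310.0000) + 20*log10(17684.6)
FSPL = 32.44 + 88.4024 + 84.9519
FSPL = 205.7943 dB

205.7943 dB


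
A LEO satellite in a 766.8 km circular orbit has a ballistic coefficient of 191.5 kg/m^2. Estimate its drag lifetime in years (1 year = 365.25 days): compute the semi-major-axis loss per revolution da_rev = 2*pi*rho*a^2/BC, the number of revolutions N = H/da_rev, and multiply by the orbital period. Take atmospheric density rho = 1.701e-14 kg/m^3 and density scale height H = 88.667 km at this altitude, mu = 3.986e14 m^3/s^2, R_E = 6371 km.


a = R_E + alt = 7137.8000 km = 7.1378e+06 m
da_rev = 2*pi*rho*a^2/BC = 2*pi*1.701e-14*(7.1378e+06)^2/191.5 = 0.0284344056 m per revolution
N = H/da_rev = 88667.0000 m / 0.0284344056 m = 3.1182998e+06 revolutions
P = 2*pi*sqrt(a^3/mu) = 6001.4720 s
lifetime = N*P = 3.1182998e+06 * 6001.4720 = 1.8714389e+10 s = 216601.7206 days
years = 216601.7206 / 365.25 = 593.0232 years

593.0232 years


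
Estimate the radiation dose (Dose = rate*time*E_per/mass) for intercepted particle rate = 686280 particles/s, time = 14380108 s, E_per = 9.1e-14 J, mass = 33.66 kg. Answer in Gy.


Total energy deposited = rate * time * E_per
  = 686280 * 14380108 * 9.1e-14 = 0.898059 J
Dose = E_total / mass = 0.898059 / 33.66
Dose = 0.0266803 Gy

0.0267 Gy
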